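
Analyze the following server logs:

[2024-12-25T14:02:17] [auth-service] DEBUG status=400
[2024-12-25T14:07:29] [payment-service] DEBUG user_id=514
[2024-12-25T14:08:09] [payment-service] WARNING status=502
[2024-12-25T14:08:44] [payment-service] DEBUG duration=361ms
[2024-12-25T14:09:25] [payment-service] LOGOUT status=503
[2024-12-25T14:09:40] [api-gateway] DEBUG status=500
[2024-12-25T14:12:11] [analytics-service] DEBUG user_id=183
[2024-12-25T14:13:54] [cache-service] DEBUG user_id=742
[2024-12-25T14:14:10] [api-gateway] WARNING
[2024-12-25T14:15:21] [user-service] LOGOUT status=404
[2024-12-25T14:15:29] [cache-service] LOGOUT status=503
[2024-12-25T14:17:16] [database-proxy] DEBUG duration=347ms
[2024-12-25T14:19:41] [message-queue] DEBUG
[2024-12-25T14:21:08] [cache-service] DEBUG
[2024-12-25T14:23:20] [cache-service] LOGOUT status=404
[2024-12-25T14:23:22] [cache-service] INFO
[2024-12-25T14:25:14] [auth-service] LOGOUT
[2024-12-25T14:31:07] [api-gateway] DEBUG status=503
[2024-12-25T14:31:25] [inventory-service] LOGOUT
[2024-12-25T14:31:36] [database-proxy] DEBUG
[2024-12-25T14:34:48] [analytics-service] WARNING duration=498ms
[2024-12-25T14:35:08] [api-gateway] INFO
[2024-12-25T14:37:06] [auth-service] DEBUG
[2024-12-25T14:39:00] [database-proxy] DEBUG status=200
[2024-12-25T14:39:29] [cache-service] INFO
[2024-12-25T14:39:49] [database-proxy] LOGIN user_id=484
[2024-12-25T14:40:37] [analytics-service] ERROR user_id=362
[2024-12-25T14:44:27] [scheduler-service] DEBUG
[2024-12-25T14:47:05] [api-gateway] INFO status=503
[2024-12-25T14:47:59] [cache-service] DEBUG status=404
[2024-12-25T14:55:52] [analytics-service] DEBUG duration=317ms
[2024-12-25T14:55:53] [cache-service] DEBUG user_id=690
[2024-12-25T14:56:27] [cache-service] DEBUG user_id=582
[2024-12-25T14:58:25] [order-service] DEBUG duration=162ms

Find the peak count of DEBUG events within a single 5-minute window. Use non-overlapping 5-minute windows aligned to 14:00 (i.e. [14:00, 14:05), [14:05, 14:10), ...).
4

To find the burst window:

1. Divide the log period into non-overlapping 5-minute windows starting at 14:00
2. Count DEBUG events in each window
3. Find the window with maximum count
4. Maximum events in a window: 4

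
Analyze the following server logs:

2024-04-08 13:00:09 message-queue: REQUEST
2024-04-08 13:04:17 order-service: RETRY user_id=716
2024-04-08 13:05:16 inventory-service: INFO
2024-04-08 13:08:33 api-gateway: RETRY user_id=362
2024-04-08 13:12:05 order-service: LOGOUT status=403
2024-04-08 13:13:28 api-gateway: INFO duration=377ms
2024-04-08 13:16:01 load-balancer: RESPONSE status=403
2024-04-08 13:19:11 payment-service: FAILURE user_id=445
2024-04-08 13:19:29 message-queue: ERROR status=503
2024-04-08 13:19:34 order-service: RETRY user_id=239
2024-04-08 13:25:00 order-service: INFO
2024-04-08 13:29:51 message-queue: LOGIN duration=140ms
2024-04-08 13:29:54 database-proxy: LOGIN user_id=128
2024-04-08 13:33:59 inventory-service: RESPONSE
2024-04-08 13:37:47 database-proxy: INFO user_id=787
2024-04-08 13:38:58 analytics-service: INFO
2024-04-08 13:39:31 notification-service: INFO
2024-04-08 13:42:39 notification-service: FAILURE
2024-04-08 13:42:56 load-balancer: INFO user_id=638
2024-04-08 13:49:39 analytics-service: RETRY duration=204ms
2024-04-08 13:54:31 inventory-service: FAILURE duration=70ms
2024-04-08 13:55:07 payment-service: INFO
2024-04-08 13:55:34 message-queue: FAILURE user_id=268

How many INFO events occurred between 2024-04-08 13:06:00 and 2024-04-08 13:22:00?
1

To count events in the time window:

1. Window boundaries: 2024-04-08 13:06:00 to 2024-04-08 13:22:00
2. Filter for INFO events within this window
3. Count matching events: 1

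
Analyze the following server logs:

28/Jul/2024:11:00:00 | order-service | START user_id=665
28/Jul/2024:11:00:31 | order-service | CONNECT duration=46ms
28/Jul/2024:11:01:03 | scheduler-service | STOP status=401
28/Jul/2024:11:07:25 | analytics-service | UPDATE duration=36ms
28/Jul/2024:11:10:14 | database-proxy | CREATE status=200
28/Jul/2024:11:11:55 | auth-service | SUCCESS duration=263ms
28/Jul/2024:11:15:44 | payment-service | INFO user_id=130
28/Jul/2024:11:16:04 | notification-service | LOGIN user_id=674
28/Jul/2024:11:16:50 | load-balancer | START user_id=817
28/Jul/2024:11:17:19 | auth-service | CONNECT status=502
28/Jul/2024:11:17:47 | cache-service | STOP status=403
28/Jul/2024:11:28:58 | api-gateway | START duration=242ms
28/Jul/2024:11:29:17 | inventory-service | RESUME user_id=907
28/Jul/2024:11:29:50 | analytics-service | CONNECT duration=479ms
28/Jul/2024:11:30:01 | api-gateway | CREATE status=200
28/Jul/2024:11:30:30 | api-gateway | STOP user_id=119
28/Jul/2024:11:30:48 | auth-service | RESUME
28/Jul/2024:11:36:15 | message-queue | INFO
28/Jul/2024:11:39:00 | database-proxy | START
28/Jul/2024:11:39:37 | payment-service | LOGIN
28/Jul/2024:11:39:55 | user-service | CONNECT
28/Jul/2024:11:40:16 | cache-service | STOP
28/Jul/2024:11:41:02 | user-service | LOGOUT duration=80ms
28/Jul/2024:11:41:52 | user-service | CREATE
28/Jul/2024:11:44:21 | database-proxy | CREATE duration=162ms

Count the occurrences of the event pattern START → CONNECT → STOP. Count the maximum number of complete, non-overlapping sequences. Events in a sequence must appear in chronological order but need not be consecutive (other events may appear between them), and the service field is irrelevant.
4

To count sequences:

1. Look for pattern: START → CONNECT → STOP
2. Greedily scan the log in chronological order, matching each sequence element in turn (ignoring service)
3. Each time the full pattern completes, increment the count and restart matching from the next event
4. Complete non-overlapping sequences found: 4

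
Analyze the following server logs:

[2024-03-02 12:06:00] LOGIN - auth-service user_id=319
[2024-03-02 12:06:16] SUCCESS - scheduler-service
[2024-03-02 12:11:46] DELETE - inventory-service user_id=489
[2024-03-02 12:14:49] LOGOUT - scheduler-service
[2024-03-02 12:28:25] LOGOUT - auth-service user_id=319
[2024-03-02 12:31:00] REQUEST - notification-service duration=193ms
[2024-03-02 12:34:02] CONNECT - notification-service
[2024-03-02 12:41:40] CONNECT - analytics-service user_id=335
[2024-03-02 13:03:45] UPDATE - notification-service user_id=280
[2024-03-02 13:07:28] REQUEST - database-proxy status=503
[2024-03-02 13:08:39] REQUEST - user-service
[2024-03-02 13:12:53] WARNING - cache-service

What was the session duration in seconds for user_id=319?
1345

To calculate session duration:

1. Find LOGIN event for user_id=319: 2024-03-02 12:06:00
2. Find LOGOUT event for user_id=319: 2024-03-02 12:28:25
3. Session duration: 2024-03-02 12:28:25 - 2024-03-02 12:06:00 = 1345 seconds (22 minutes)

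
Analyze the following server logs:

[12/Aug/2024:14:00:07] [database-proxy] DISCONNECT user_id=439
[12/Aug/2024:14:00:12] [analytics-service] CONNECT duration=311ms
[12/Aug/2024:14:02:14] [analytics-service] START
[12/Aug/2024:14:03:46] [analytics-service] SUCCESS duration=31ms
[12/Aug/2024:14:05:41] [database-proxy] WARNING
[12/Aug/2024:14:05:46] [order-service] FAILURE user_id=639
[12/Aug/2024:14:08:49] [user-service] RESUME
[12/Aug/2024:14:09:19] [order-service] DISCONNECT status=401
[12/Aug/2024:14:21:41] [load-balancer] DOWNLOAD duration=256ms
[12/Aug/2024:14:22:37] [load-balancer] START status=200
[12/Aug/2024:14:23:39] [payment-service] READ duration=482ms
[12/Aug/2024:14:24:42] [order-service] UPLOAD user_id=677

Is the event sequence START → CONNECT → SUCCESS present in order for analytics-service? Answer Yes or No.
No

To verify sequence order:

1. Find all events in sequence START → CONNECT → SUCCESS for analytics-service
2. Extract their timestamps
3. Check if timestamps are in ascending order
4. Result: No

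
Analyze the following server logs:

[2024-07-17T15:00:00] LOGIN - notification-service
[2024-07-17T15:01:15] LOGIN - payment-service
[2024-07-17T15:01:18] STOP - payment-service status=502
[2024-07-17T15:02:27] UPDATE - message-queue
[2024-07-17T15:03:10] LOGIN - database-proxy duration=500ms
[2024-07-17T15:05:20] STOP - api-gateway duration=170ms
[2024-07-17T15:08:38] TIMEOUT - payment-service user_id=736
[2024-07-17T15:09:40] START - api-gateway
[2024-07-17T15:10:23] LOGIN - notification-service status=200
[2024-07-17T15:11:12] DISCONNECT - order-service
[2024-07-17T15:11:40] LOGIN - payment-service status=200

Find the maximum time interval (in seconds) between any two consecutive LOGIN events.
433

To find the longest gap:

1. Extract all LOGIN events in chronological order
2. Calculate time differences between consecutive events
3. Find the maximum difference
4. Longest gap: 433 seconds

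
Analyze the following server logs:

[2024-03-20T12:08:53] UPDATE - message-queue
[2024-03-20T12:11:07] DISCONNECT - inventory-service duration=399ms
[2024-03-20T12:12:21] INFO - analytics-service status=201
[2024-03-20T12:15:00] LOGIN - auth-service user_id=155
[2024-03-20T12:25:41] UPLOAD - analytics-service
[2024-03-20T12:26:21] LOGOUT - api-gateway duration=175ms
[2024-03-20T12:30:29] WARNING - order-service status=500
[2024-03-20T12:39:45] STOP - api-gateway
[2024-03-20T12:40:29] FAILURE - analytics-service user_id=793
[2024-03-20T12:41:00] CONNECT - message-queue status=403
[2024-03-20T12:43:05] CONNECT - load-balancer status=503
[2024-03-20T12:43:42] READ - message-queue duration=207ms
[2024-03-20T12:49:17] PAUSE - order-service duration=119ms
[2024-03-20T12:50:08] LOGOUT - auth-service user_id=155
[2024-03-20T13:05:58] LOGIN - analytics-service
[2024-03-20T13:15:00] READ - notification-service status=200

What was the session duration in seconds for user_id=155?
2108

To calculate session duration:

1. Find LOGIN event for user_id=155: 2024-03-20T12:15:00
2. Find LOGOUT event for user_id=155: 2024-03-20T12:50:08
3. Session duration: 2024-03-20T12:50:08 - 2024-03-20T12:15:00 = 2108 seconds (35 minutes)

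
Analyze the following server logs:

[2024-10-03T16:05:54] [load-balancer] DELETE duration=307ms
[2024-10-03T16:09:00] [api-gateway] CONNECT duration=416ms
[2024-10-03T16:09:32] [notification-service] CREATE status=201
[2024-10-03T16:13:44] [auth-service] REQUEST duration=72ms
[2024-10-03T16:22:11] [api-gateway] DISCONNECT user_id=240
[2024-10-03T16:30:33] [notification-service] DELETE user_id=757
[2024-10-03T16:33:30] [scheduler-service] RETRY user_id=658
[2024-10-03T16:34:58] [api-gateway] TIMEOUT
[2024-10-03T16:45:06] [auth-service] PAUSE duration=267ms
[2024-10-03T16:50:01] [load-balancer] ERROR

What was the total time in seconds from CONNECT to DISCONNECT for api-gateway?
791

To calculate state duration:

1. Find CONNECT event for api-gateway: 2024-10-03T16:09:00
2. Find DISCONNECT event for api-gateway: 2024-10-03T16:22:11
3. Calculate duration: 2024-10-03T16:22:11 - 2024-10-03T16:09:00 = 791 seconds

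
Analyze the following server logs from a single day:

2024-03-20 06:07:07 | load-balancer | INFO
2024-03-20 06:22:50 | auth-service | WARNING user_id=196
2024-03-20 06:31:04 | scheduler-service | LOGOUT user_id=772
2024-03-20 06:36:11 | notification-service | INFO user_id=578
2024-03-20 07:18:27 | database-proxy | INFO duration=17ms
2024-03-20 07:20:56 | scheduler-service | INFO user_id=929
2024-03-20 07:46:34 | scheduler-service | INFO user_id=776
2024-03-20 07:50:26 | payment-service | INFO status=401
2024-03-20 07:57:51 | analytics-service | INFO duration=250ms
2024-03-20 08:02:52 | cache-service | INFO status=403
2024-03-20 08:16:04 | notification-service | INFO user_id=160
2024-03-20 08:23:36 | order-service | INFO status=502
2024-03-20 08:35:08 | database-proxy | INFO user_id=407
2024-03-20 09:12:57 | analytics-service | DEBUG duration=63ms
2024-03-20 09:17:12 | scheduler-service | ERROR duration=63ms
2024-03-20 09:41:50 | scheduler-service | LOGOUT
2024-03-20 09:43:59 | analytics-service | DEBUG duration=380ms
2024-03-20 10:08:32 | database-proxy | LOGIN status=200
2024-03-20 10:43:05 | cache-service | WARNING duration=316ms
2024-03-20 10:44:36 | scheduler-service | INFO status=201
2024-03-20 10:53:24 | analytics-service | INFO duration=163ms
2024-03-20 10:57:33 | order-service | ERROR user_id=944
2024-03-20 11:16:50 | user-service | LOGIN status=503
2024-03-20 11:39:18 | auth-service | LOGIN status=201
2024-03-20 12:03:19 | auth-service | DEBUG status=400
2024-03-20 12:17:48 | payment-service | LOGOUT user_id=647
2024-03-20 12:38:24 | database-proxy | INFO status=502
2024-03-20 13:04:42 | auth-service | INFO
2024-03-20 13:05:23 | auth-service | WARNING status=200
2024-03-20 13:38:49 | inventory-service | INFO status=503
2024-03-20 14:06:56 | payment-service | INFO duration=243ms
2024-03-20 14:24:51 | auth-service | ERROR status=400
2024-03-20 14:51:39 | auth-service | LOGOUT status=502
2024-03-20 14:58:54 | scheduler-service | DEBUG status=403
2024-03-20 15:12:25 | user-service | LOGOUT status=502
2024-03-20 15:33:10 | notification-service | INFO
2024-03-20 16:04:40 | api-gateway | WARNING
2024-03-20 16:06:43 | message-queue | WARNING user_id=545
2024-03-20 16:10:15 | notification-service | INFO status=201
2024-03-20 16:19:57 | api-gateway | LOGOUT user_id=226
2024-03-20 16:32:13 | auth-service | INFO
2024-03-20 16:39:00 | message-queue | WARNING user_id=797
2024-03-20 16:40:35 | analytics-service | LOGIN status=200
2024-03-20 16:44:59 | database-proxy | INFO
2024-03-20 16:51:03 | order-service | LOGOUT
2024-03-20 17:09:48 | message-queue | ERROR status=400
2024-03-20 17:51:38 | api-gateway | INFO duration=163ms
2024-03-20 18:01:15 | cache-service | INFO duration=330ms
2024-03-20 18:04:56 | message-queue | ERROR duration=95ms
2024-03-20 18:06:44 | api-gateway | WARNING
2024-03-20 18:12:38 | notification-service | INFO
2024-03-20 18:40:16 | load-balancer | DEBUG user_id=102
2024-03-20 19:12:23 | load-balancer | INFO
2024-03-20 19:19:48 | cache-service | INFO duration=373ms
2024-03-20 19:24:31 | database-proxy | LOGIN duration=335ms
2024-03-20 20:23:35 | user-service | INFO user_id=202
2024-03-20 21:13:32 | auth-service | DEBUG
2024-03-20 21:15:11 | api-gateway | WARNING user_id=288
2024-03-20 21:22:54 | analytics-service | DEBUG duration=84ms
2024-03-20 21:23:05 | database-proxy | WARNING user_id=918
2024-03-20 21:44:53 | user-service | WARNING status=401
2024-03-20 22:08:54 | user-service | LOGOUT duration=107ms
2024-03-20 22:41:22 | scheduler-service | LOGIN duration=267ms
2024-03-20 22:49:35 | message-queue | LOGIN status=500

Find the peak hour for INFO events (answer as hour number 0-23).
7

To find the peak hour:

1. Group all INFO events by hour
2. Count events in each hour
3. Find hour with maximum count
4. Peak hour: 7 (with 5 events)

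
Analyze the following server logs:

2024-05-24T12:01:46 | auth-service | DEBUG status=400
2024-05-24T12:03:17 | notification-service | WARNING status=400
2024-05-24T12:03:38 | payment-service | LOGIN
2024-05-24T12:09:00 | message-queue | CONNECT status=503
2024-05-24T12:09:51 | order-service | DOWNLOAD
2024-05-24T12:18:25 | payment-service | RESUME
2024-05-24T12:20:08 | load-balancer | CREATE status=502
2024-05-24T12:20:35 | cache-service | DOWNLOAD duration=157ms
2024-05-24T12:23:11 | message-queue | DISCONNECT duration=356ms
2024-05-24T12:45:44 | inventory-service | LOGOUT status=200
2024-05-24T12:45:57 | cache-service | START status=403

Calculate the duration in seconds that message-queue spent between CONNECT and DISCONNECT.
851

To calculate state duration:

1. Find CONNECT event for message-queue: 2024-05-24T12:09:00
2. Find DISCONNECT event for message-queue: 2024-05-24T12:23:11
3. Calculate duration: 2024-05-24T12:23:11 - 2024-05-24T12:09:00 = 851 seconds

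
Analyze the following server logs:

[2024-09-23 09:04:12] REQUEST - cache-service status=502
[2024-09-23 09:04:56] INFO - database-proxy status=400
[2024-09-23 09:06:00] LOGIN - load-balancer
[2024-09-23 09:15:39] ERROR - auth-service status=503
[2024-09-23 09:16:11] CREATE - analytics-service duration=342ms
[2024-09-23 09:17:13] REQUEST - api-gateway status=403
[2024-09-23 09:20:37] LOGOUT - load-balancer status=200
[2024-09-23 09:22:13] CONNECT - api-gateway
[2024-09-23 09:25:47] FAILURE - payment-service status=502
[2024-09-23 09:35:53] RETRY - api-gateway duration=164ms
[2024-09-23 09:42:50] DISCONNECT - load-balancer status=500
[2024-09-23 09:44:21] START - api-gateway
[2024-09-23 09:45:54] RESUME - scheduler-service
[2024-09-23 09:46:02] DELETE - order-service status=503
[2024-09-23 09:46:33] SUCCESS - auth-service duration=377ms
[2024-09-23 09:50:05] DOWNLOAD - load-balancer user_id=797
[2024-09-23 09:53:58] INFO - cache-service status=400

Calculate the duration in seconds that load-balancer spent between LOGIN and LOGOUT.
877

To calculate state duration:

1. Find LOGIN event for load-balancer: 2024-09-23 09:06:00
2. Find LOGOUT event for load-balancer: 2024-09-23 09:20:37
3. Calculate duration: 2024-09-23 09:20:37 - 2024-09-23 09:06:00 = 877 seconds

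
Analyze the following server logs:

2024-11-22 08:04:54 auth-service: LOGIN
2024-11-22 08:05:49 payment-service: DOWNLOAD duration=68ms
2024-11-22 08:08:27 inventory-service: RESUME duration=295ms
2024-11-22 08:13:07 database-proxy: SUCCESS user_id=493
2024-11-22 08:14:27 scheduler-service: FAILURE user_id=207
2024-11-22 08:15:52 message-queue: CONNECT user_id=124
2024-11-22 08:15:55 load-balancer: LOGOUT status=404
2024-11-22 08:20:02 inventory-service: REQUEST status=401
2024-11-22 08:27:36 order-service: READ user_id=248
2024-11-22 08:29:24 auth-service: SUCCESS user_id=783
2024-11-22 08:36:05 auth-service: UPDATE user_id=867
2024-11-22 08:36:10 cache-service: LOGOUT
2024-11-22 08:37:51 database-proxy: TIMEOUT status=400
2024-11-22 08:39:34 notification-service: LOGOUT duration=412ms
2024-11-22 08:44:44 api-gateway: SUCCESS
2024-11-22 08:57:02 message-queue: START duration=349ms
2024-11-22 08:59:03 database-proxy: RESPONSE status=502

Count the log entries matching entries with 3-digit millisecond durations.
3

To find matching entries:

1. Pattern to match: entries with 3-digit millisecond durations
2. Scan each log entry for the pattern
3. Count matches: 3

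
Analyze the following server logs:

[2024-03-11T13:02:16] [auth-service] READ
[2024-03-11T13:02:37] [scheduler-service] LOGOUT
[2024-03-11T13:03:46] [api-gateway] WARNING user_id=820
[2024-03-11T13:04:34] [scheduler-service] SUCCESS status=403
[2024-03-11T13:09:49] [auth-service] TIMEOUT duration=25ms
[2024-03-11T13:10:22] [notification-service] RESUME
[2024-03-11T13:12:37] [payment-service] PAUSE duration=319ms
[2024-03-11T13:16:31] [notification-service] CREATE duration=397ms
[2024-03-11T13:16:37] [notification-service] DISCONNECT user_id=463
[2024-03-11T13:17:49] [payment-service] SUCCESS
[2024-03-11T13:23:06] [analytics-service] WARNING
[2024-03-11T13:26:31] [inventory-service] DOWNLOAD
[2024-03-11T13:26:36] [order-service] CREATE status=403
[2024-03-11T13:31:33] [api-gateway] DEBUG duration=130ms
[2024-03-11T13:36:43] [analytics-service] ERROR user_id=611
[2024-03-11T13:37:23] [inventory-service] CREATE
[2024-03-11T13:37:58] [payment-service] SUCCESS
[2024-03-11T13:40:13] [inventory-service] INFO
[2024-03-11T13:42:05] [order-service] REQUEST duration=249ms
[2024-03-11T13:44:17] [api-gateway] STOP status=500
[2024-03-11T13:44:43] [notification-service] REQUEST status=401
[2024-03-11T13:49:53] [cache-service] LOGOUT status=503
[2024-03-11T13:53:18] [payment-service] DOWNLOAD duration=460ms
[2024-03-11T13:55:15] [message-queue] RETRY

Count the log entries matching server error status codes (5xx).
2

To find matching entries:

1. Pattern to match: server error status codes (5xx)
2. Scan each log entry for the pattern
3. Count matches: 2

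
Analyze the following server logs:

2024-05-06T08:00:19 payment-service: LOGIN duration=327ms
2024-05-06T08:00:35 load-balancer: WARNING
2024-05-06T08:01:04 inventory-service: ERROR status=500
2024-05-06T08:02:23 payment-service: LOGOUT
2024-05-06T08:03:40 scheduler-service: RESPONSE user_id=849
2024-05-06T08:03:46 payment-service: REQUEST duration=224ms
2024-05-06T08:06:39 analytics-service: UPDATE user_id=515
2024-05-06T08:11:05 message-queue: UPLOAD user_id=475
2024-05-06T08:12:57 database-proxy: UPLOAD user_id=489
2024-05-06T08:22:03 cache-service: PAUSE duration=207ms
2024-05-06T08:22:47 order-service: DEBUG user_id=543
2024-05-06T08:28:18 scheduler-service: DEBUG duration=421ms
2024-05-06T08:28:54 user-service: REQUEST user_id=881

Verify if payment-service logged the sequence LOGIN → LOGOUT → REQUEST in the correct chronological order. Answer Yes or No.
Yes

To verify sequence order:

1. Find all events in sequence LOGIN → LOGOUT → REQUEST for payment-service
2. Extract their timestamps
3. Check if timestamps are in ascending order
4. Result: Yes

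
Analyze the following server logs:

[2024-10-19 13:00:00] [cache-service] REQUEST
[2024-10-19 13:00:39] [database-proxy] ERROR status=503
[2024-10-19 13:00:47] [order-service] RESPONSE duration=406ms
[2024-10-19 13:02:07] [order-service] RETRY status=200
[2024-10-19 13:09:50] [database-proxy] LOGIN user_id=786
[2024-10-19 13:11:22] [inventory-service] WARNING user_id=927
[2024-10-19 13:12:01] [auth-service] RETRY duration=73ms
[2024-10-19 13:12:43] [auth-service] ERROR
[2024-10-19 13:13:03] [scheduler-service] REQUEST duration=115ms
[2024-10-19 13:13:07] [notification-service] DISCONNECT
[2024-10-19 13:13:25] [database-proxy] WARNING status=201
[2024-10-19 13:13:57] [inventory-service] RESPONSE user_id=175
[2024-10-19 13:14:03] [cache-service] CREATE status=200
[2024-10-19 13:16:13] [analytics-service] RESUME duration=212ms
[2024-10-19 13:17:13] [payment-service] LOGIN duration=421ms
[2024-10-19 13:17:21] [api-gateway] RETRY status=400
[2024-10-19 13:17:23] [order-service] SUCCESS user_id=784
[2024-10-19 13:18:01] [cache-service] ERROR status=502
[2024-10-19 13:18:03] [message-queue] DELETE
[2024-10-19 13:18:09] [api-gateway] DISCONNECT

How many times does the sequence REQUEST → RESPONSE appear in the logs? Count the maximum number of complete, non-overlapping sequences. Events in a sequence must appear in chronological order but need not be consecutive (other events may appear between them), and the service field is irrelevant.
2

To count sequences:

1. Look for pattern: REQUEST → RESPONSE
2. Greedily scan the log in chronological order, matching each sequence element in turn (ignoring service)
3. Each time the full pattern completes, increment the count and restart matching from the next event
4. Complete non-overlapping sequences found: 2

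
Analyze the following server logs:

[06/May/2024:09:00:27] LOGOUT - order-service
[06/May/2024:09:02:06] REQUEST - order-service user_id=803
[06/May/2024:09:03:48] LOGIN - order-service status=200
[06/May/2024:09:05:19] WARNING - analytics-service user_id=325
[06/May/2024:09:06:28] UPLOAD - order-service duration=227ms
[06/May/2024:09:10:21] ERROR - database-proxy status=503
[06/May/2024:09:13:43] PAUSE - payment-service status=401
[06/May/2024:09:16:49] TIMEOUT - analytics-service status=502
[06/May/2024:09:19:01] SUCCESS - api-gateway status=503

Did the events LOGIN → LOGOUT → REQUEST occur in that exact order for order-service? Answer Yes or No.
No

To verify sequence order:

1. Find all events in sequence LOGIN → LOGOUT → REQUEST for order-service
2. Extract their timestamps
3. Check if timestamps are in ascending order
4. Result: No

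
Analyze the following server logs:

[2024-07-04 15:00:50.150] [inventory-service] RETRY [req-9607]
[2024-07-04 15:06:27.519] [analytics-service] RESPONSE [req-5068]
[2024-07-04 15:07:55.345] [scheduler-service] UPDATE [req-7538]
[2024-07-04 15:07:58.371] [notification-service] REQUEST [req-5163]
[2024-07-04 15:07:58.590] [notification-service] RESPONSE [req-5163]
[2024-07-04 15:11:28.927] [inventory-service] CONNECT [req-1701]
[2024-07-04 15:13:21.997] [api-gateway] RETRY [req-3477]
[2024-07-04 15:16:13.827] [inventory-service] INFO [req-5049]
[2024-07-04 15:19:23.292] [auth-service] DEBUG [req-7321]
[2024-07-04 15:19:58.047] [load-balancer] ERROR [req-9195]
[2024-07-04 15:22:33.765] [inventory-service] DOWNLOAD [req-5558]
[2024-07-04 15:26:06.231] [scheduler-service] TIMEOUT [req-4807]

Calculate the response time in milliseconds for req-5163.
219

To calculate latency:

1. Find REQUEST with id req-5163: 2024-07-04 15:07:58.371
2. Find RESPONSE with id req-5163: 2024-07-04 15:07:58.590
3. Latency: 2024-07-04 15:07:58.590 - 2024-07-04 15:07:58.371 = 219ms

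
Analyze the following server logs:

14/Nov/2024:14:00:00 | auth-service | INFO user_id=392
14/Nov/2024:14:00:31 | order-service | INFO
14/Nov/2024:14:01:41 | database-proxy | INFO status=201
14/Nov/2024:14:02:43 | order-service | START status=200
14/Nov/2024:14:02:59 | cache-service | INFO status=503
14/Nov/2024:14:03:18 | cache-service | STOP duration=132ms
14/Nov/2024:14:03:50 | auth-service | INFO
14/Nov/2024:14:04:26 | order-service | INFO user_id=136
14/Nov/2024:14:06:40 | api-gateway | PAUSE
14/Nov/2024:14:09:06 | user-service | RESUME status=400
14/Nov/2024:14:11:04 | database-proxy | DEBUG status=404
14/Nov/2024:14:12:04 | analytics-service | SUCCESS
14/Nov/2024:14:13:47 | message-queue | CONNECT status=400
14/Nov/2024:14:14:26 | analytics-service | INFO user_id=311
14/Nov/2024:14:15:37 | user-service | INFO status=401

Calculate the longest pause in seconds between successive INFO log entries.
600

To find the longest gap:

1. Extract all INFO events in chronological order
2. Calculate time differences between consecutive events
3. Find the maximum difference
4. Longest gap: 600 seconds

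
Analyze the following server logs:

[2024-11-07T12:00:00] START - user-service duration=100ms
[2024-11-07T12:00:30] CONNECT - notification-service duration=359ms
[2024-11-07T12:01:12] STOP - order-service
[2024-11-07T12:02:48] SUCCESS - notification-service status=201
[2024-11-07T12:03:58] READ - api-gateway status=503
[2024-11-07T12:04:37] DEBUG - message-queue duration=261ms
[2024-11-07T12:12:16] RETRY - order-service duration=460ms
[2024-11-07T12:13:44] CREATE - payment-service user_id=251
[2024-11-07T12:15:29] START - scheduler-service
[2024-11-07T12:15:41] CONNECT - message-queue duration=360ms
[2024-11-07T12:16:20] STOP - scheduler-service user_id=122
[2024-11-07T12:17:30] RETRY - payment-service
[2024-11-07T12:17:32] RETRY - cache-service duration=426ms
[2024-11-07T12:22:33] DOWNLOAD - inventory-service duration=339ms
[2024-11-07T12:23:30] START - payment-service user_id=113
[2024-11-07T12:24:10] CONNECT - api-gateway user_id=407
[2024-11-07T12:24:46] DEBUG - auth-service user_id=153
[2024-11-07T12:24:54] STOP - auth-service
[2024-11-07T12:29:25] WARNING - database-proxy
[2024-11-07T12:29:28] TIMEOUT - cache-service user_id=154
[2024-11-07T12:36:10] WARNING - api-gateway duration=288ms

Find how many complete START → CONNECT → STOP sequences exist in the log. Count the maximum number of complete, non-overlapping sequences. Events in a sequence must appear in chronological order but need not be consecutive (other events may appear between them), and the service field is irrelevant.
3

To count sequences:

1. Look for pattern: START → CONNECT → STOP
2. Greedily scan the log in chronological order, matching each sequence element in turn (ignoring service)
3. Each time the full pattern completes, increment the count and restart matching from the next event
4. Complete non-overlapping sequences found: 3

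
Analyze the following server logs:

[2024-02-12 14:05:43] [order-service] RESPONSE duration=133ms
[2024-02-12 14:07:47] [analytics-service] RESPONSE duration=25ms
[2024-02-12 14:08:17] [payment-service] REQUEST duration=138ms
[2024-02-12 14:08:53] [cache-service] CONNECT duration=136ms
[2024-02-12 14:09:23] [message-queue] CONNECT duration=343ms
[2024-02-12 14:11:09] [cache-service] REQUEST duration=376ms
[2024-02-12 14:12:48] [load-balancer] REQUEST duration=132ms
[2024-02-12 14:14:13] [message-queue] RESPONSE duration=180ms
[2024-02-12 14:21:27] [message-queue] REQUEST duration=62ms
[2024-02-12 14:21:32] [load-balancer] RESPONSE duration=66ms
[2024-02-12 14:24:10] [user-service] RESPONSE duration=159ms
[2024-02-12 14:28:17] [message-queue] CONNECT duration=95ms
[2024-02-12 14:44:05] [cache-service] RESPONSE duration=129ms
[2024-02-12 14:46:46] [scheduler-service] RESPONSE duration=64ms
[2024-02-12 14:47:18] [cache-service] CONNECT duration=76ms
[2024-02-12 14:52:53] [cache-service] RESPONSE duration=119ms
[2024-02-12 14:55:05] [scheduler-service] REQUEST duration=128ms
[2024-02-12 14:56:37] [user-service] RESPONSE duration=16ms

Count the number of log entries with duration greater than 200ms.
2

To count timeouts:

1. Threshold: 200ms
2. Extract duration from each log entry
3. Count entries where duration > 200
4. Timeout count: 2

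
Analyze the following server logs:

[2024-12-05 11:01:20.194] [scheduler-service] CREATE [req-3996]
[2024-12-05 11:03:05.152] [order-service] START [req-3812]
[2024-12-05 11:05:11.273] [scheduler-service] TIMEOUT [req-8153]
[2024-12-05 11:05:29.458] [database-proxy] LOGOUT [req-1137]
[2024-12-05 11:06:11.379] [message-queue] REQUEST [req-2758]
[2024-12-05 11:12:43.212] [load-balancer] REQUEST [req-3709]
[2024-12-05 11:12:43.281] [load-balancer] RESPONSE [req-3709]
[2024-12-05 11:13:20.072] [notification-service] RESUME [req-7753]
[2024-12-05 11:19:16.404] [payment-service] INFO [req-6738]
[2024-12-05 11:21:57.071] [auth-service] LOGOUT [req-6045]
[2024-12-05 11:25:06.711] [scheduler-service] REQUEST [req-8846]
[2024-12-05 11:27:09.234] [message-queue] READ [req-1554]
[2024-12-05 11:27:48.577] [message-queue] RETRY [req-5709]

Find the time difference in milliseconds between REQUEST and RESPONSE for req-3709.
69

To calculate latency:

1. Find REQUEST with id req-3709: 2024-12-05 11:12:43.212
2. Find RESPONSE with id req-3709: 2024-12-05 11:12:43.281
3. Latency: 2024-12-05 11:12:43.281 - 2024-12-05 11:12:43.212 = 69ms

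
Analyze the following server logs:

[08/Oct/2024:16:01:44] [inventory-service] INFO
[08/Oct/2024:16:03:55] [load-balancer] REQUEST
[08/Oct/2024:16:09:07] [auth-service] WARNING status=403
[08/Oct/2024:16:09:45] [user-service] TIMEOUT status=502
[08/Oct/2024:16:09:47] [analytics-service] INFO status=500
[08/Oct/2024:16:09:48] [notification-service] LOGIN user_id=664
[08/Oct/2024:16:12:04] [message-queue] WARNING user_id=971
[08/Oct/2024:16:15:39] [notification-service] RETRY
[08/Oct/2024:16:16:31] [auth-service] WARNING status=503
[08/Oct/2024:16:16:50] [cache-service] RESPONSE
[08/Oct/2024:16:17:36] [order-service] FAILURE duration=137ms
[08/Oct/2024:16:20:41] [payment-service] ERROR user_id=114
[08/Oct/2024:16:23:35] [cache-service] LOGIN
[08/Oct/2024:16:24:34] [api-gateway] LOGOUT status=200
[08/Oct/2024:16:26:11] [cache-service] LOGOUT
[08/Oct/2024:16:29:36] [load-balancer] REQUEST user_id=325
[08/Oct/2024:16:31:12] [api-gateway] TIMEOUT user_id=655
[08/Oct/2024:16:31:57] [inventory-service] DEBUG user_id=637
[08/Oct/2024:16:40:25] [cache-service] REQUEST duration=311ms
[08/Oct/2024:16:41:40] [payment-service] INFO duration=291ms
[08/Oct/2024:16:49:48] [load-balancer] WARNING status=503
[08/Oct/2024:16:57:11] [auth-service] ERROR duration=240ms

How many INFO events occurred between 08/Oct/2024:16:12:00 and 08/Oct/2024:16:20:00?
0

To count events in the time window:

1. Window boundaries: 08/Oct/2024:16:12:00 to 08/Oct/2024:16:20:00
2. Filter for INFO events within this window
3. Count matching events: 0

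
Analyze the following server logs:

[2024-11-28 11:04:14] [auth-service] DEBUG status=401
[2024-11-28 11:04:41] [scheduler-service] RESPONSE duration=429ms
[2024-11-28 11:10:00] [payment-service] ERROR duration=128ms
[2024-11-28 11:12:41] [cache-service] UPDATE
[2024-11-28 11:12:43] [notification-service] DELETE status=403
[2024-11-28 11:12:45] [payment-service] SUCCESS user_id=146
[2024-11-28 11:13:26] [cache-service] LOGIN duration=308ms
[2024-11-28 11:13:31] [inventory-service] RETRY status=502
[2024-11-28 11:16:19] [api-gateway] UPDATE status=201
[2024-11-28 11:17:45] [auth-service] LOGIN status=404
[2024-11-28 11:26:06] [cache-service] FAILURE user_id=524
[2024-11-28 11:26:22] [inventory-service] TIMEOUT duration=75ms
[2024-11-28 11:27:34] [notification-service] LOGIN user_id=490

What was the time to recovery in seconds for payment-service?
165

To calculate recovery time:

1. Find ERROR event for payment-service: 2024-11-28 11:10:00
2. Find next SUCCESS event for payment-service: 2024-11-28 11:12:45
3. Recovery time: 2024-11-28 11:12:45 - 2024-11-28 11:10:00 = 165 seconds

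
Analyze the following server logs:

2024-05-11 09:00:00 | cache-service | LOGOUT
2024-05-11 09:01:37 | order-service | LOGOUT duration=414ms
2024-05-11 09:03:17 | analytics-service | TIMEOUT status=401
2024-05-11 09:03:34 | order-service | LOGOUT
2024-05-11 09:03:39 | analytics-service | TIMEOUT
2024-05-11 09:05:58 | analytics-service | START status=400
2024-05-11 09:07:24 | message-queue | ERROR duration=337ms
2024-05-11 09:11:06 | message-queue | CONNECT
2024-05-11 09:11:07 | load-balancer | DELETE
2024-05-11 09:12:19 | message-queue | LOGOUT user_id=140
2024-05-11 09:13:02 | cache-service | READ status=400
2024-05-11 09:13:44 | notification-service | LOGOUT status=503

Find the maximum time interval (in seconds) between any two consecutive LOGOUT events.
525

To find the longest gap:

1. Extract all LOGOUT events in chronological order
2. Calculate time differences between consecutive events
3. Find the maximum difference
4. Longest gap: 525 seconds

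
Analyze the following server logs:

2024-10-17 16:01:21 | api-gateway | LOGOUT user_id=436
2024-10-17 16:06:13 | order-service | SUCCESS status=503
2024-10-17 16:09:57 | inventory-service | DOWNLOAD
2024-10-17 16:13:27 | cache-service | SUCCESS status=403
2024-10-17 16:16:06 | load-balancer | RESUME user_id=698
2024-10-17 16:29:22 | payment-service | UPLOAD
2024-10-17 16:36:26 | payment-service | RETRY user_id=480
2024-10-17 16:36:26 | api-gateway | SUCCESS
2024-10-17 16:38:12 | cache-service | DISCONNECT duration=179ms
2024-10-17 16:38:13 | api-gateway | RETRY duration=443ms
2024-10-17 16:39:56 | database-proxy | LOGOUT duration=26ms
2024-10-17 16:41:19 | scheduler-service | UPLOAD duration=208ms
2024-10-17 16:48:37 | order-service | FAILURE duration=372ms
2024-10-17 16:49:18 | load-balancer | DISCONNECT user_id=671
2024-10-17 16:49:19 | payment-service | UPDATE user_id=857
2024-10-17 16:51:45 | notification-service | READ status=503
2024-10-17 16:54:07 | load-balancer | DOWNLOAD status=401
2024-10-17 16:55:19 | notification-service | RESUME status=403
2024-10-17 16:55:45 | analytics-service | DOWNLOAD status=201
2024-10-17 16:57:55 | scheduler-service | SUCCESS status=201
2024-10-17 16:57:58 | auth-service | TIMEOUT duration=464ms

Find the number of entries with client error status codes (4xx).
3

To find matching entries:

1. Pattern to match: client error status codes (4xx)
2. Scan each log entry for the pattern
3. Count matches: 3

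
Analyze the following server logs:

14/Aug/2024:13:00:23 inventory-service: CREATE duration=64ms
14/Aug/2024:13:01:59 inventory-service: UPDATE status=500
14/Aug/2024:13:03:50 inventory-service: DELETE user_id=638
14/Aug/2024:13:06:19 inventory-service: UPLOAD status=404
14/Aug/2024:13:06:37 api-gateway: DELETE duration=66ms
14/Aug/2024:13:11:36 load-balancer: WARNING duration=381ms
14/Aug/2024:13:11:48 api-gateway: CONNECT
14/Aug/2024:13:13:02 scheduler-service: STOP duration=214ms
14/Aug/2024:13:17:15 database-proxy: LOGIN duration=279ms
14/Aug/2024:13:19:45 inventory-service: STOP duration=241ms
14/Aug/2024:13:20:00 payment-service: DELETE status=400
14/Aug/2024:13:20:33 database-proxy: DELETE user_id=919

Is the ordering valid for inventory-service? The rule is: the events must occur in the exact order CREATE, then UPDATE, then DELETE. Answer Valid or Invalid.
Valid

To validate ordering:

1. Required order: CREATE → UPDATE → DELETE
2. Rule: the events must occur in the exact order CREATE, then UPDATE, then DELETE
3. Check actual order of events for inventory-service
4. Result: Valid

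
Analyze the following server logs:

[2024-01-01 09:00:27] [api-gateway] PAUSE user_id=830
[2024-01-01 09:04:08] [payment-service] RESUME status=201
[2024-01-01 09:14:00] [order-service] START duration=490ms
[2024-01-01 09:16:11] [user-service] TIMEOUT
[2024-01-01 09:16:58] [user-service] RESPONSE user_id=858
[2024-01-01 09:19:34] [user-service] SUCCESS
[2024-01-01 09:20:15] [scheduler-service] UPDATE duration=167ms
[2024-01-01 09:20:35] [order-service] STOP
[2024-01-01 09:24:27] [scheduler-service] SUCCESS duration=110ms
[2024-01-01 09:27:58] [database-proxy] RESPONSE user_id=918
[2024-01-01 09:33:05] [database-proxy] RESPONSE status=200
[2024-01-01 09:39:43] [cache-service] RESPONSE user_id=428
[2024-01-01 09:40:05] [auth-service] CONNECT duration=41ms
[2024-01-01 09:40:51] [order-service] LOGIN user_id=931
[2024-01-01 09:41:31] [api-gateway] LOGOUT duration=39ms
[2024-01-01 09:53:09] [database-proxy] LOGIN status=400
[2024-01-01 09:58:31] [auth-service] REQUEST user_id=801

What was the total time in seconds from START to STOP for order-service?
395

To calculate state duration:

1. Find START event for order-service: 2024-01-01 09:14:00
2. Find STOP event for order-service: 2024-01-01 09:20:35
3. Calculate duration: 2024-01-01 09:20:35 - 2024-01-01 09:14:00 = 395 seconds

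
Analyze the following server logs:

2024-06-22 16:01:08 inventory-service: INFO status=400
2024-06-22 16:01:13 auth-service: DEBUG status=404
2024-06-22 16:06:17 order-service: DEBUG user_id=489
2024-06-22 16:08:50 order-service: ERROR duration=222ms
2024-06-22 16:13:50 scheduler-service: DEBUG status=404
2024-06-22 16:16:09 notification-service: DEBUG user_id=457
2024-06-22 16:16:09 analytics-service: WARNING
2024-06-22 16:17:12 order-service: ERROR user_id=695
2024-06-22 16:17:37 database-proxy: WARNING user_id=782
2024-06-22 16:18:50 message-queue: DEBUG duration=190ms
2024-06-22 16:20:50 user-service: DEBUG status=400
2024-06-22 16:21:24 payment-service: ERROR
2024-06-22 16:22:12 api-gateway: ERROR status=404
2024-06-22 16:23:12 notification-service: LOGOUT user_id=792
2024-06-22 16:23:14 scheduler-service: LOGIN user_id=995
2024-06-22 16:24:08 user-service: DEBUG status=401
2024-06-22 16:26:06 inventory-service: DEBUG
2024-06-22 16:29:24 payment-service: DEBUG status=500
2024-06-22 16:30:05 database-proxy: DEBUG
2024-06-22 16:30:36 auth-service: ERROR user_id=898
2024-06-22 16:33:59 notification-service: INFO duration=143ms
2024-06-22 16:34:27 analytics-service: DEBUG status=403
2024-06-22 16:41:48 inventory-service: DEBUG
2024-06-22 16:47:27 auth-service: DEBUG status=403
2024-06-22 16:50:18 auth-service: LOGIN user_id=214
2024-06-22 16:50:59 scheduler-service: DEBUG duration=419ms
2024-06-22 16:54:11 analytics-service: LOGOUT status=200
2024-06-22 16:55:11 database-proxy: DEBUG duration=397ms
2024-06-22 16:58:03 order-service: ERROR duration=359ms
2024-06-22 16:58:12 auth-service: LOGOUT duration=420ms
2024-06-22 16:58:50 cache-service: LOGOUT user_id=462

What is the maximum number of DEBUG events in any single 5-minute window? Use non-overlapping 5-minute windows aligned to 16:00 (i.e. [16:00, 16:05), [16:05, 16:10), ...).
2

To find the burst window:

1. Divide the log period into non-overlapping 5-minute windows starting at 16:00
2. Count DEBUG events in each window
3. Find the window with maximum count
4. Maximum events in a window: 2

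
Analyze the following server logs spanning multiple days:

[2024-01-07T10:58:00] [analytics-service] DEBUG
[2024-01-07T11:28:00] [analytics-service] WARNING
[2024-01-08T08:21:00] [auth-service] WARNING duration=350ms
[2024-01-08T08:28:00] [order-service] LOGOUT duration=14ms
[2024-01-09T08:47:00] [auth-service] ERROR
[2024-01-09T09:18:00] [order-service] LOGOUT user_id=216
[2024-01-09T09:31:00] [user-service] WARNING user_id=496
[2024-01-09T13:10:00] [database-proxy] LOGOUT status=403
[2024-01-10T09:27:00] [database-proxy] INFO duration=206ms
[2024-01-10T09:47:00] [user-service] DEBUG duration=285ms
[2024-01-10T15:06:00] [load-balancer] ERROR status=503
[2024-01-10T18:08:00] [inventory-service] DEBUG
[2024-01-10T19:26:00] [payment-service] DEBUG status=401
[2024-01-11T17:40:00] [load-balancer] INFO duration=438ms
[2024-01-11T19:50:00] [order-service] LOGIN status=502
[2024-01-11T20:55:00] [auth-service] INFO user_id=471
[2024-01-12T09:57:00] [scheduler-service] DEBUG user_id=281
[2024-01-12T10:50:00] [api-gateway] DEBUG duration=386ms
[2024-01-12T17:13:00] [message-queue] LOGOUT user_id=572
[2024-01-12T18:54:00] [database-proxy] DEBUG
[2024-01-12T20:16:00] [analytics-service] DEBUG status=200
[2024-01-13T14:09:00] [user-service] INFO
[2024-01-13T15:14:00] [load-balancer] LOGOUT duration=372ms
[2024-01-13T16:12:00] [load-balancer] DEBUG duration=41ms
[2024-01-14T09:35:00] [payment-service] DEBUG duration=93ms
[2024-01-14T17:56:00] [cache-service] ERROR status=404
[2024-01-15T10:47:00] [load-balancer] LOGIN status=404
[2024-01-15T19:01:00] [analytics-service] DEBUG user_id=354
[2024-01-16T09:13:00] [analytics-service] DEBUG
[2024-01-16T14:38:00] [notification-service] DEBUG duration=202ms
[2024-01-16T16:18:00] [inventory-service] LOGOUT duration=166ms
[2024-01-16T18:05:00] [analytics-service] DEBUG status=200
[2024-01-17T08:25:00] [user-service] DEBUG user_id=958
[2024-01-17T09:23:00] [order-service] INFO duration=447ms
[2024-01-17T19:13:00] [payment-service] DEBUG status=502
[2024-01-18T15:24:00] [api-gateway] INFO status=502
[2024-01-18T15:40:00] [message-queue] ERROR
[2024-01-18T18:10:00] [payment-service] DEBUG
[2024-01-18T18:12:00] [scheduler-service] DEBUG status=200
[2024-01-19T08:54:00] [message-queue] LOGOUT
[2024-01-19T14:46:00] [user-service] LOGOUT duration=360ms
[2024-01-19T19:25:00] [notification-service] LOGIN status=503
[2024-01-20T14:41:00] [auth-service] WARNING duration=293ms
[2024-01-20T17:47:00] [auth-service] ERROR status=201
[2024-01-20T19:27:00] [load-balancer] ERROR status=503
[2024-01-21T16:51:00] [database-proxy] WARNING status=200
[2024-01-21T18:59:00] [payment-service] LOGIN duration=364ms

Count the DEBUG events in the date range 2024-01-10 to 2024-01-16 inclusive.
13

To filter by date range:

1. Date range: 2024-01-10 through 2024-01-16, both dates inclusive
2. Filter for DEBUG events whose date falls in this range
3. Count matching events: 13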